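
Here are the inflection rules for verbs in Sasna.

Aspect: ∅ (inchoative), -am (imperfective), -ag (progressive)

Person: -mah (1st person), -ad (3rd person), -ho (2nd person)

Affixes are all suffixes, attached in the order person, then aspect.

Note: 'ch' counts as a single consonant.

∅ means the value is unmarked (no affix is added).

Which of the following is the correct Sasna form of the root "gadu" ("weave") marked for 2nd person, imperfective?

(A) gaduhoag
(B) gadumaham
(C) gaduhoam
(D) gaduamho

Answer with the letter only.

Attach person 2nd person -ho → gaduho.
Attach aspect imperfective -am → gaduhoam.
So the correct form is gaduhoam, option (C).
(B) gadumaham is wrong: it uses 1st person instead of 2nd person for person.
(A) gaduhoag is wrong: it uses progressive instead of imperfective for aspect.
(D) gaduamho is wrong: it has the affixes in the wrong order.

C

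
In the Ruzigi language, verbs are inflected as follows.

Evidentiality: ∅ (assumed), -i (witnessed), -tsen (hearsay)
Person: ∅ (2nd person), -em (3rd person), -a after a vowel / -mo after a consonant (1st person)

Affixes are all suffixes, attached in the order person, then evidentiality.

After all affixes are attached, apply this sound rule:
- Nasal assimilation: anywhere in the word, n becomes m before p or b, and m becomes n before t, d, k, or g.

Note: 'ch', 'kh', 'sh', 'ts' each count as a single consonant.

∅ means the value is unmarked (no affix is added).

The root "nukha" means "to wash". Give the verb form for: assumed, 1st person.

Attach person 1st person -a (after vowel 'a') → nukhaa.
evidentiality = assumed: zero marking, form stays nukhaa.
Nasal assimilation: no change.

nukhaa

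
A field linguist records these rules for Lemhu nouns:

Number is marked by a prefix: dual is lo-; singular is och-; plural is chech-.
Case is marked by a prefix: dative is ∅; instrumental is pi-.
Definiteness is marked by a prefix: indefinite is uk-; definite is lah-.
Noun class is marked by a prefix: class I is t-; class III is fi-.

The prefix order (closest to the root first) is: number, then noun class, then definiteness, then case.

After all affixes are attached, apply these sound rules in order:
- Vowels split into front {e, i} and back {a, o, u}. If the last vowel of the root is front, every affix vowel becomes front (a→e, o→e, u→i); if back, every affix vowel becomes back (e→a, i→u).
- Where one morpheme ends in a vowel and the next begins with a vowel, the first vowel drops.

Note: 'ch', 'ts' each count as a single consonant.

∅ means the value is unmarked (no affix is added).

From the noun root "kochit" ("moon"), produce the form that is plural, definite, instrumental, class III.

pilehfichechkochit

Attach number plural chech- → chechkochit.
Attach noun class class III fi- → fichechkochit.
Attach definiteness definite lah- → lahfichechkochit.
Attach case instrumental pi- → pilahfichechkochit.
Apply vowel harmony: pilahfichechkochit → pilehfichechkochit.
Vowel deletion: no change.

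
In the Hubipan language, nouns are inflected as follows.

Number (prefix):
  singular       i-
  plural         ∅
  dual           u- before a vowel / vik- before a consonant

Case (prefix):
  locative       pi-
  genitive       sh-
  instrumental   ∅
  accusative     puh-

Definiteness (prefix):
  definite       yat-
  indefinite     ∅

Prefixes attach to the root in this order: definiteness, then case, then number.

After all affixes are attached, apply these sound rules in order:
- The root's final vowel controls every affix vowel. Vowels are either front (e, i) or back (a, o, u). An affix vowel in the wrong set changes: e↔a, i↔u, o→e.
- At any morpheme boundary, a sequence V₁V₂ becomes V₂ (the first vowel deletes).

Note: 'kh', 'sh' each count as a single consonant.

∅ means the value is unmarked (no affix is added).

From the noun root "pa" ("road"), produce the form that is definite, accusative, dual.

Attach definiteness definite yat- → yatpa.
Attach case accusative puh- → puhyatpa.
Attach number dual vik- (before consonant 'p') → vikpuhyatpa.
Apply vowel harmony: vikpuhyatpa → vukpuhyatpa.
Vowel deletion: no change.

vukpuhyatpa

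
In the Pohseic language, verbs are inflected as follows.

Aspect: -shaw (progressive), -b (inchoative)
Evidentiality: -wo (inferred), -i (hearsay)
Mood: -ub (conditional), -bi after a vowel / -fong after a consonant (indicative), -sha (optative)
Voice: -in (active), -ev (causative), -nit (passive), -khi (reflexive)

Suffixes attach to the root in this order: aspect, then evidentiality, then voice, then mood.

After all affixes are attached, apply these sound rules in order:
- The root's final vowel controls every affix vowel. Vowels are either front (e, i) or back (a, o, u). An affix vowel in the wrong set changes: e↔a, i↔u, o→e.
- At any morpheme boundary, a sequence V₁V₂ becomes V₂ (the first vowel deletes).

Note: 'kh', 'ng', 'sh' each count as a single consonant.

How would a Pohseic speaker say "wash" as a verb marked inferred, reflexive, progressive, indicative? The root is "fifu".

Attach aspect progressive -shaw → fifushaw.
Attach evidentiality inferred -wo → fifushawwo.
Attach voice reflexive -khi → fifushawwokhi.
Attach mood indicative -bi (after vowel 'i') → fifushawwokhibi.
Apply vowel harmony: fifushawwokhibi → fifushawwokhubu.
Vowel deletion: no change.

fifushawwokhubu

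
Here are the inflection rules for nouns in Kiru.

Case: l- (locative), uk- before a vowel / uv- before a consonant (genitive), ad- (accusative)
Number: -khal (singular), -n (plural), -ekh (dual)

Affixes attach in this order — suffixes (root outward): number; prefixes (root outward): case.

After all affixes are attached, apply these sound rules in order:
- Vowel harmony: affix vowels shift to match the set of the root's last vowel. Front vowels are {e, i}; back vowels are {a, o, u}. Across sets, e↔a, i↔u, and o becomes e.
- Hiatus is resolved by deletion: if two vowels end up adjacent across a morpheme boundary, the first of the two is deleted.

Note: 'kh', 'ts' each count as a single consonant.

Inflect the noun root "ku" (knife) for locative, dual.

lkakh

Attach case locative l- → lku.
Attach number dual -ekh → lkuekh.
Apply vowel harmony: lkuekh → lkuakh.
Apply vowel deletion: lkuakh → lkakh.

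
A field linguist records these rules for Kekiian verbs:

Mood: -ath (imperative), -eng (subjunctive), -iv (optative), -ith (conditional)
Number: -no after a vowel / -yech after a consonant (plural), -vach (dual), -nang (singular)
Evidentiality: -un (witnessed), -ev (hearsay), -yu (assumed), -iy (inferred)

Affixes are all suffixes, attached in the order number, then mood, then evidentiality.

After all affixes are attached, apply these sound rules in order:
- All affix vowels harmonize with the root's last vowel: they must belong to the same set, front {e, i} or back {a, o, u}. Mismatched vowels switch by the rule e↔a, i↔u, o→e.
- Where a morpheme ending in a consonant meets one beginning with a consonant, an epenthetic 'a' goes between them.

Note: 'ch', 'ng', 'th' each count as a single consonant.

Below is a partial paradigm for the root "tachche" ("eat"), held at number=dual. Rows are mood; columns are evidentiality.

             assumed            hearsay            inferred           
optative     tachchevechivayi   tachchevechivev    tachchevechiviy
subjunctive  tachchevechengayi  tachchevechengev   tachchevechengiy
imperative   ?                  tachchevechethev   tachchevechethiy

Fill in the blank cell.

tachchevechethayi

Attach number dual -vach → tachchevach.
Attach mood imperative -ath → tachchevachath.
Attach evidentiality assumed -yu → tachchevachathyu.
Apply vowel harmony: tachchevachathyu → tachchevechethyi.
Apply epenthesis: tachchevechethyi → tachchevechethayi.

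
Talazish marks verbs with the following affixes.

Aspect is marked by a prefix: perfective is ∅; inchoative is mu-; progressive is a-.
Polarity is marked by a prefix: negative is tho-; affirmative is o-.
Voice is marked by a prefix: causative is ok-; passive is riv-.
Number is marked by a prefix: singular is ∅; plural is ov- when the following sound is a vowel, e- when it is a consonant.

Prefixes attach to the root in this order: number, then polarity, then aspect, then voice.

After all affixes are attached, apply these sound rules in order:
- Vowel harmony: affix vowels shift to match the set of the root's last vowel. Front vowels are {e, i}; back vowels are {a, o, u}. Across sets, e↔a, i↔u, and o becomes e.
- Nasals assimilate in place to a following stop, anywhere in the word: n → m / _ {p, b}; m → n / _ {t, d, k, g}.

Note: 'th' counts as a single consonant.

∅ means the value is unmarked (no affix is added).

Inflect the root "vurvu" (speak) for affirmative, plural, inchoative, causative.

okmuoavurvu

Attach number plural e- (before consonant 'v') → evurvu.
Attach polarity affirmative o- → oevurvu.
Attach aspect inchoative mu- → muoevurvu.
Attach voice causative ok- → okmuoevurvu.
Apply vowel harmony: okmuoevurvu → okmuoavurvu.
Nasal assimilation: no change.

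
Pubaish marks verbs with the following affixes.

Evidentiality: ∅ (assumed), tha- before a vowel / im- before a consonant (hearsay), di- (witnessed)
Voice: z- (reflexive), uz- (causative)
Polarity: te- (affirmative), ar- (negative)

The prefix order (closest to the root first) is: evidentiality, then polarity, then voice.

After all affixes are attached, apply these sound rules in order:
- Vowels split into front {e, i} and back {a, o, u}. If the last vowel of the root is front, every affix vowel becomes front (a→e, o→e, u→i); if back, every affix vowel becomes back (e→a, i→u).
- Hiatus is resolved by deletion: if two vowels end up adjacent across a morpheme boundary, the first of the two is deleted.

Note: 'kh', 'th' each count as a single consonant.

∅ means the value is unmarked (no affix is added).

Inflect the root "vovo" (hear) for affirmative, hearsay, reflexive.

Attach evidentiality hearsay im- (before consonant 'v') → imvovo.
Attach polarity affirmative te- → teimvovo.
Attach voice reflexive z- → zteimvovo.
Apply vowel harmony: zteimvovo → ztaumvovo.
Apply vowel deletion: ztaumvovo → ztumvovo.

ztumvovo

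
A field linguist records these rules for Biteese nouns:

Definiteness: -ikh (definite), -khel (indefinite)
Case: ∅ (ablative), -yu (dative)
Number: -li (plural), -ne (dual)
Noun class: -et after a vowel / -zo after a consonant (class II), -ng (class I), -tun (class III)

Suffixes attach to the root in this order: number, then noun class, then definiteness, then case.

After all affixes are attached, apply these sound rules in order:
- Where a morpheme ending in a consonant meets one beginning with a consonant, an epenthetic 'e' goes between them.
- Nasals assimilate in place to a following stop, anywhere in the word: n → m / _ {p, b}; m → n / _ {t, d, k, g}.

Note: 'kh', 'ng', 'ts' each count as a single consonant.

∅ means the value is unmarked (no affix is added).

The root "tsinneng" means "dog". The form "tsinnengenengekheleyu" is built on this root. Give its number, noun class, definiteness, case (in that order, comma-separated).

dual, class I, indefinite, dative

Segment: tsinneng-ne-ng-khel-yu.
number: -ne → dual.
noun class: -ng → class I.
definiteness: -khel → indefinite.
case: -yu → dative.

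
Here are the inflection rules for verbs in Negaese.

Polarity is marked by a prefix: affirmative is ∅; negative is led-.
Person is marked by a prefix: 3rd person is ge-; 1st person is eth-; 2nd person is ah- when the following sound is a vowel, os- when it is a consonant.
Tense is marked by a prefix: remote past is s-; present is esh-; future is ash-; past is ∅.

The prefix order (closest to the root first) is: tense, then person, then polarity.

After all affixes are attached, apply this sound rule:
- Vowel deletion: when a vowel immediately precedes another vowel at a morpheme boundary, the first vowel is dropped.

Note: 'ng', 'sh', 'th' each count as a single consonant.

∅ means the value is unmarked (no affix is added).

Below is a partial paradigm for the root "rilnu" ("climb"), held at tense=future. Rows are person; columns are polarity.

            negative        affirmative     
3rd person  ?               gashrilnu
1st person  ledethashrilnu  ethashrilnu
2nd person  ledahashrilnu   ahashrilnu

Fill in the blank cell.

Attach tense future ash- → ashrilnu.
Attach person 3rd person ge- → geashrilnu.
Attach polarity negative led- → ledgeashrilnu.
Apply vowel deletion: ledgeashrilnu → ledgashrilnu.

ledgashrilnu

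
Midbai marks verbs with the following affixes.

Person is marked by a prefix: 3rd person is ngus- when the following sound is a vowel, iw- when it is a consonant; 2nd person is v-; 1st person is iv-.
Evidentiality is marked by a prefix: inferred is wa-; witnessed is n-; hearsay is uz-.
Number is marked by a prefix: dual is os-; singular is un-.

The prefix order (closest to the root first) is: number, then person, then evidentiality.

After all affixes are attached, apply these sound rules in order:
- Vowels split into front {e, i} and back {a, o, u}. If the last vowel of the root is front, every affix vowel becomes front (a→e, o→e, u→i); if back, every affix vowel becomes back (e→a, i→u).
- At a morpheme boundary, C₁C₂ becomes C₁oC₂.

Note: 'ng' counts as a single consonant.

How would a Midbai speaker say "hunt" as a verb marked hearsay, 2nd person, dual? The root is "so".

Attach number dual os- → osso.
Attach person 2nd person v- → vosso.
Attach evidentiality hearsay uz- → uzvosso.
Vowel harmony: no change.
Apply epenthesis: uzvosso → uzovososo.

uzovososo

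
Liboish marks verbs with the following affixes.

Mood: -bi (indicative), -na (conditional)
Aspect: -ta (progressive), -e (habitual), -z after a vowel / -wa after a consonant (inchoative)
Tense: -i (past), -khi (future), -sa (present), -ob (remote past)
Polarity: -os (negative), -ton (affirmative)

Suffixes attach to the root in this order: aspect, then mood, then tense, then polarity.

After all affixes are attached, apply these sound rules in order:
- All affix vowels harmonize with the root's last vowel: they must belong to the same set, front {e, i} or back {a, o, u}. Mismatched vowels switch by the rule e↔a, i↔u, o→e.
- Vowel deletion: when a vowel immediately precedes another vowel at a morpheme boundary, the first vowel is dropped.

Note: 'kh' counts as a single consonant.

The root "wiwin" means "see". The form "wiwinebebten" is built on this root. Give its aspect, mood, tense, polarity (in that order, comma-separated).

habitual, indicative, remote past, affirmative

Segment: wiwin-e-bi-ob-ton.
aspect: -e → habitual.
mood: -bi → indicative.
tense: -ob → remote past.
polarity: -ton → affirmative.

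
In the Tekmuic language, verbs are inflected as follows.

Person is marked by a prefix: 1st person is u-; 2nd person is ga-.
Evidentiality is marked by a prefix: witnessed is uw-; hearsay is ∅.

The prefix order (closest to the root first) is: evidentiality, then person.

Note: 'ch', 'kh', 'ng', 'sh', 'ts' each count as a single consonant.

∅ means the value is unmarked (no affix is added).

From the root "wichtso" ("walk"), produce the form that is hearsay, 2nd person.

gawichtso

evidentiality = hearsay: zero marking, form stays wichtso.
Attach person 2nd person ga- → gawichtso.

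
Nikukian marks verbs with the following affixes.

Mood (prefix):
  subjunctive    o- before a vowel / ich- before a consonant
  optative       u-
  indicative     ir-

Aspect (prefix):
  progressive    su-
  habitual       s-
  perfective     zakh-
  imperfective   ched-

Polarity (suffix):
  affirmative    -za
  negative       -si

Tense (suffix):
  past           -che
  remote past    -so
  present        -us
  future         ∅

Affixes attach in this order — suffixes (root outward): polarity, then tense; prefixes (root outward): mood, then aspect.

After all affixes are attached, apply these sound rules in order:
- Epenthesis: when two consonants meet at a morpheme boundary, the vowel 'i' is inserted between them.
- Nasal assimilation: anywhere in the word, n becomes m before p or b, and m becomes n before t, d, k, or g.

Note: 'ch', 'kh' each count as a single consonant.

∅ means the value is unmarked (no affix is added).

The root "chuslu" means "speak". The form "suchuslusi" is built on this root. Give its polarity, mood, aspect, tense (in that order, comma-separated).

Segment: s-u-chuslu-si.
polarity: -si → negative.
mood: u- → optative.
aspect: s- → habitual.
tense: ∅ → future.

negative, optative, habitual, future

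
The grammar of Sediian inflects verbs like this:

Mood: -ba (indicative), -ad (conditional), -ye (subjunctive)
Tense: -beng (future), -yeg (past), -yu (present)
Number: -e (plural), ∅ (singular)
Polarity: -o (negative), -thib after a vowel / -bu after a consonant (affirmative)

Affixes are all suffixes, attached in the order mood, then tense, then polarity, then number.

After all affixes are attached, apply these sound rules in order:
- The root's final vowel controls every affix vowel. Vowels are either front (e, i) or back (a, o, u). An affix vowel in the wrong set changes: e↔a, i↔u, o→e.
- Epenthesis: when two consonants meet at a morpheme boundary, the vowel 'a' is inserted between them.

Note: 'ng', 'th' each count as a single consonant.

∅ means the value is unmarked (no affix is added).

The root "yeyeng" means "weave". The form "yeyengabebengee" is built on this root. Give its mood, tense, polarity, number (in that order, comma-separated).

Segment: yeyeng-ba-beng-o-e.
mood: -ba → indicative.
tense: -beng → future.
polarity: -o → negative.
number: -e → plural.

indicative, future, negative, plural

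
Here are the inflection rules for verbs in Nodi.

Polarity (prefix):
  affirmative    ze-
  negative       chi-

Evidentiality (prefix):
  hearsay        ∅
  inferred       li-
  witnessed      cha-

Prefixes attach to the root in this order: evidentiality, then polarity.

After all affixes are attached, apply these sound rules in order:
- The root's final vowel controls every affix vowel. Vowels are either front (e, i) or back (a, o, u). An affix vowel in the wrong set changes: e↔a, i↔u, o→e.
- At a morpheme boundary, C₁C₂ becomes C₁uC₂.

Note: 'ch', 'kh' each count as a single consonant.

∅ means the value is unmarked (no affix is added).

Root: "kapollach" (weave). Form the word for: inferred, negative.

chulukapollach

Attach evidentiality inferred li- → likapollach.
Attach polarity negative chi- → chilikapollach.
Apply vowel harmony: chilikapollach → chulukapollach.
Epenthesis: no change.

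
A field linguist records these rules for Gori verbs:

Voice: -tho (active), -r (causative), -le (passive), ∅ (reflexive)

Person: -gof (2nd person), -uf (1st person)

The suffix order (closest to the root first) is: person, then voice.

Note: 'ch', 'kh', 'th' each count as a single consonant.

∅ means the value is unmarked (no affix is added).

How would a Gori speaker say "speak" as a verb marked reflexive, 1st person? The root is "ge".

Attach person 1st person -uf → geuf.
voice = reflexive: zero marking, form stays geuf.

geuf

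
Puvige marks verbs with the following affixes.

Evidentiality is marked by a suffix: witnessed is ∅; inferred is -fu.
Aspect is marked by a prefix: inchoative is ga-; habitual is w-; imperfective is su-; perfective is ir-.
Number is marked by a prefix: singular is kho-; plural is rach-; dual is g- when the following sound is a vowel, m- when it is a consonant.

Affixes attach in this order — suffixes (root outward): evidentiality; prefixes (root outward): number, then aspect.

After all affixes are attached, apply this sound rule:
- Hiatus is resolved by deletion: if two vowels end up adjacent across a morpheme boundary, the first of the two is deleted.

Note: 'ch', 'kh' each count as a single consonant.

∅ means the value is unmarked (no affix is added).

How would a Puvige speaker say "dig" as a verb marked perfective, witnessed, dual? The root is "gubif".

irmgubif

Attach number dual m- (before consonant 'g') → mgubif.
evidentiality = witnessed: zero marking, form stays mgubif.
Attach aspect perfective ir- → irmgubif.
Vowel deletion: no change.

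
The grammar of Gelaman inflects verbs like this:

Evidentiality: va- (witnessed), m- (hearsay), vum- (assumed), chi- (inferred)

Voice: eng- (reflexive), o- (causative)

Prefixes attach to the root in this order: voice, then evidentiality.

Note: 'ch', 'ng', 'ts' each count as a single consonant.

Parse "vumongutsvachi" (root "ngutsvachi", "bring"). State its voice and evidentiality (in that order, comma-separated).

causative, assumed

Segment: vum-o-ngutsvachi.
voice: o- → causative.
evidentiality: vum- → assumed.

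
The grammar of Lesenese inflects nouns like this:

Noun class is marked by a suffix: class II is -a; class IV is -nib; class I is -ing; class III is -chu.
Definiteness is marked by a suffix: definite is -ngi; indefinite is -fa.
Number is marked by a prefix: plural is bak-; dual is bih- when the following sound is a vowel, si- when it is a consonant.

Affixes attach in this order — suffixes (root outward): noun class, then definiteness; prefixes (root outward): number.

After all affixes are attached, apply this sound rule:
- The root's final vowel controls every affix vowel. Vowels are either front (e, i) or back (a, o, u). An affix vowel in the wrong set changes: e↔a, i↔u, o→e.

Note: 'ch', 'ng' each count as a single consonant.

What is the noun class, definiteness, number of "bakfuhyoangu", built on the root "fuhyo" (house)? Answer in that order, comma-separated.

class II, definite, plural

Segment: bak-fuhyo-a-ngi.
noun class: -a → class II.
definiteness: -ngi → definite.
number: bak- → plural.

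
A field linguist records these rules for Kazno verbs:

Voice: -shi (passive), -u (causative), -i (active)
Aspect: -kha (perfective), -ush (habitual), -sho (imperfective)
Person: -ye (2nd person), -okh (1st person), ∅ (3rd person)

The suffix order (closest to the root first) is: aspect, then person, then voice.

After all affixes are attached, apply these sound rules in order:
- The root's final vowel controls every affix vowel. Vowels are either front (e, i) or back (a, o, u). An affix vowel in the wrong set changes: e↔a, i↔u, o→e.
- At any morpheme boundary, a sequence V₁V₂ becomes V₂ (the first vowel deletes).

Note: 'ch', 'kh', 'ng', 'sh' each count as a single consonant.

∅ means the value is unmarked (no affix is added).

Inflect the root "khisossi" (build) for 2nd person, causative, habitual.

khisossishyi

Attach aspect habitual -ush → khisossiush.
Attach person 2nd person -ye → khisossiushye.
Attach voice causative -u → khisossiushyeu.
Apply vowel harmony: khisossiushyeu → khisossiishyei.
Apply vowel deletion: khisossiishyei → khisossishyi.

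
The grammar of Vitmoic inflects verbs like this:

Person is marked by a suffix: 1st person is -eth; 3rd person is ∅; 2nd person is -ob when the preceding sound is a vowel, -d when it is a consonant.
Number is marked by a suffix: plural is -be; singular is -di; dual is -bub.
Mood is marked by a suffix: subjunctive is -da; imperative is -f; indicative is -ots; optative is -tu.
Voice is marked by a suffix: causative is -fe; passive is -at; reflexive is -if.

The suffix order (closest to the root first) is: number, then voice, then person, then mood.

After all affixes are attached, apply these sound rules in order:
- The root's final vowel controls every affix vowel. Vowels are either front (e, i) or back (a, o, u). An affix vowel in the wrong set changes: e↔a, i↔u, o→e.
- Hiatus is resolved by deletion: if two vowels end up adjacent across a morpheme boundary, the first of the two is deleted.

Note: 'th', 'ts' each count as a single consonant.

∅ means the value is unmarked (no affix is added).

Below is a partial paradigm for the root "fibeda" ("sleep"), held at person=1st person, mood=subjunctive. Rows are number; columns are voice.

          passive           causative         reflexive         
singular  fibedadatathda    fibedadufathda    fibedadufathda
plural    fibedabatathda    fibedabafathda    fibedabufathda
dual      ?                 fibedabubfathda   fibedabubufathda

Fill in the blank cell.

Attach number dual -bub → fibedabub.
Attach voice passive -at → fibedabubat.
Attach person 1st person -eth → fibedabubateth.
Attach mood subjunctive -da → fibedabubatethda.
Apply vowel harmony: fibedabubatethda → fibedabubatathda.
Vowel deletion: no change.

fibedabubatathda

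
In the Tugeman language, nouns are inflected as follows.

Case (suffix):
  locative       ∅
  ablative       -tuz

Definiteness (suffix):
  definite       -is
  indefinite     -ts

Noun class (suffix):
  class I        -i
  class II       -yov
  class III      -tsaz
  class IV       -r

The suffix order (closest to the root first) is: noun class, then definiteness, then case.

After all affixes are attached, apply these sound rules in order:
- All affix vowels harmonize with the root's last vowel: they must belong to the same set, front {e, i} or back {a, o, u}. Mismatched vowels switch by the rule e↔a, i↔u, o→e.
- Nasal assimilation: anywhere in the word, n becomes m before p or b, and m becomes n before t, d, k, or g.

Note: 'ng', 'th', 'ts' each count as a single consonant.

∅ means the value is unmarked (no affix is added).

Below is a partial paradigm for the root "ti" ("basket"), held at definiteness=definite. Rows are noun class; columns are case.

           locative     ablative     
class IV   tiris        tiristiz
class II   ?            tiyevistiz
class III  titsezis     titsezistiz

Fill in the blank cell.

tiyevis

Attach noun class class II -yov → tiyov.
Attach definiteness definite -is → tiyovis.
case = locative: zero marking, form stays tiyovis.
Apply vowel harmony: tiyovis → tiyevis.
Nasal assimilation: no change.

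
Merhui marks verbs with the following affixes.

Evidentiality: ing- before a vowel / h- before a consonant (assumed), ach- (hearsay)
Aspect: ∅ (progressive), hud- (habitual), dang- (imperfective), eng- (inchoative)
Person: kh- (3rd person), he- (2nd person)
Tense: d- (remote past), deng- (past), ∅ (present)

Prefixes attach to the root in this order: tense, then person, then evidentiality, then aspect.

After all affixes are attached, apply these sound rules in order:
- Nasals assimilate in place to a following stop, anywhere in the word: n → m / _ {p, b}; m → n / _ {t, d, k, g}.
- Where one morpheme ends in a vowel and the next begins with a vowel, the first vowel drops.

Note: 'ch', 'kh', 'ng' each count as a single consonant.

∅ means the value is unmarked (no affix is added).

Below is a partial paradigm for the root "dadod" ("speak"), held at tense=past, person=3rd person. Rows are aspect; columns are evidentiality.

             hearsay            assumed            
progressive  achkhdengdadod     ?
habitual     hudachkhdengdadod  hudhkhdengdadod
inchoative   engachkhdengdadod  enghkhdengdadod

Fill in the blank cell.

Attach tense past deng- → dengdadod.
Attach person 3rd person kh- → khdengdadod.
Attach evidentiality assumed h- (before consonant 'kh') → hkhdengdadod.
aspect = progressive: zero marking, form stays hkhdengdadod.
Nasal assimilation: no change.
Vowel deletion: no change.

hkhdengdadod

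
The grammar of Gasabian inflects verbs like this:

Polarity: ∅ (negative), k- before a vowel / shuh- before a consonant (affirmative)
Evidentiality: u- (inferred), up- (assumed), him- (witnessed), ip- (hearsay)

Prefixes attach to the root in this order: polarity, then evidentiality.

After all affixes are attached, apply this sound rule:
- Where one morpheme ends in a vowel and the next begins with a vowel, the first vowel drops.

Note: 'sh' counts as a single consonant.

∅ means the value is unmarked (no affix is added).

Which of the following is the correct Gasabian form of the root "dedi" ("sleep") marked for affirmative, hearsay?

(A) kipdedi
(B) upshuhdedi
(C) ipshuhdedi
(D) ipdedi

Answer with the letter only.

C

Attach polarity affirmative shuh- (before consonant 'd') → shuhdedi.
Attach evidentiality hearsay ip- → ipshuhdedi.
Vowel deletion: no change.
So the correct form is ipshuhdedi, option (C).
(A) kipdedi is wrong: it has the affixes in the wrong order.
(D) ipdedi is wrong: it uses negative instead of affirmative for polarity.
(B) upshuhdedi is wrong: it uses assumed instead of hearsay for evidentiality.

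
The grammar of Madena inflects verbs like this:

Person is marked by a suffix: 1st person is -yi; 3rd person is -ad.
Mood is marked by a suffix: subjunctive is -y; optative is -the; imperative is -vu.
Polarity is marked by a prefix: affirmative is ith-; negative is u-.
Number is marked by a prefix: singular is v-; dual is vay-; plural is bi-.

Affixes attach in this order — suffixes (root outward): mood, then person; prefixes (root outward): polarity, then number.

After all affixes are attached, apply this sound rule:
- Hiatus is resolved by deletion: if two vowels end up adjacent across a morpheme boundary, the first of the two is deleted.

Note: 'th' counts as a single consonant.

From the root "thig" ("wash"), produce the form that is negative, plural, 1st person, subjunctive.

buthigyyi

Attach mood subjunctive -y → thigy.
Attach polarity negative u- → uthigy.
Attach person 1st person -yi → uthigyyi.
Attach number plural bi- → biuthigyyi.
Apply vowel deletion: biuthigyyi → buthigyyi.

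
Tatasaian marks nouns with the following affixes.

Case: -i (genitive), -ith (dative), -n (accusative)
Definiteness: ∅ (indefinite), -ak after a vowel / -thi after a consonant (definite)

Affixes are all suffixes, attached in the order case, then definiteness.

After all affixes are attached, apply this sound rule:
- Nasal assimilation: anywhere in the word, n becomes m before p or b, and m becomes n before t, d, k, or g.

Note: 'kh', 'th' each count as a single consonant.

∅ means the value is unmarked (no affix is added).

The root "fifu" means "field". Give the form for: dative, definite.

fifuiththi

Attach case dative -ith → fifuith.
Attach definiteness definite -thi (after consonant 'th') → fifuiththi.
Nasal assimilation: no change.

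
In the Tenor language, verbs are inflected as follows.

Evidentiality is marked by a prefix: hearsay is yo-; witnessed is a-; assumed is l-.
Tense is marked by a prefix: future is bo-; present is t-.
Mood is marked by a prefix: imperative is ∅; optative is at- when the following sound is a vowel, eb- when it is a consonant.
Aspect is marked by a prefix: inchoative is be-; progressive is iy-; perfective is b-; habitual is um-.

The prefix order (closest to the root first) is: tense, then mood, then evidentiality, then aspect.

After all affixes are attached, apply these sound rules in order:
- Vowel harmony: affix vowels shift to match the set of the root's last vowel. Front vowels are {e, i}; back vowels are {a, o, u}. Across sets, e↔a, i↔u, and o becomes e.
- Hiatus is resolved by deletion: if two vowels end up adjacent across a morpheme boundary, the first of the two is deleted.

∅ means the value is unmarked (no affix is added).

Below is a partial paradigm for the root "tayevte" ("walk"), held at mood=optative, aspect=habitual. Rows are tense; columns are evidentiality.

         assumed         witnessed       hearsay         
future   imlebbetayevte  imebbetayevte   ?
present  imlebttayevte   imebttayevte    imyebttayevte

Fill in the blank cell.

Attach tense future bo- → botayevte.
Attach mood optative eb- (before consonant 'b') → ebbotayevte.
Attach evidentiality hearsay yo- → yoebbotayevte.
Attach aspect habitual um- → umyoebbotayevte.
Apply vowel harmony: umyoebbotayevte → imyeebbetayevte.
Apply vowel deletion: imyeebbetayevte → imyebbetayevte.

imyebbetayevte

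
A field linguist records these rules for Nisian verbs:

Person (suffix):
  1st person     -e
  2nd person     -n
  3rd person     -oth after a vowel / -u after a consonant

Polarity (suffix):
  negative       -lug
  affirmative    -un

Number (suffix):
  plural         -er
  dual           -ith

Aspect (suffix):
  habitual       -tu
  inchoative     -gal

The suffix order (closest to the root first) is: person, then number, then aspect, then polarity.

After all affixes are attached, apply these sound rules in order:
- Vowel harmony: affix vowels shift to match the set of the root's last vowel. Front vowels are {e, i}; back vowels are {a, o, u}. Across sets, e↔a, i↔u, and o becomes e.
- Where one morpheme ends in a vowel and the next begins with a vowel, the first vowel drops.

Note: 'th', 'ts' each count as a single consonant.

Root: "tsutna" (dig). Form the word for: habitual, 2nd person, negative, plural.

tsutnanartulug

Attach person 2nd person -n → tsutnan.
Attach number plural -er → tsutnaner.
Attach aspect habitual -tu → tsutnanertu.
Attach polarity negative -lug → tsutnanertulug.
Apply vowel harmony: tsutnanertulug → tsutnanartulug.
Vowel deletion: no change.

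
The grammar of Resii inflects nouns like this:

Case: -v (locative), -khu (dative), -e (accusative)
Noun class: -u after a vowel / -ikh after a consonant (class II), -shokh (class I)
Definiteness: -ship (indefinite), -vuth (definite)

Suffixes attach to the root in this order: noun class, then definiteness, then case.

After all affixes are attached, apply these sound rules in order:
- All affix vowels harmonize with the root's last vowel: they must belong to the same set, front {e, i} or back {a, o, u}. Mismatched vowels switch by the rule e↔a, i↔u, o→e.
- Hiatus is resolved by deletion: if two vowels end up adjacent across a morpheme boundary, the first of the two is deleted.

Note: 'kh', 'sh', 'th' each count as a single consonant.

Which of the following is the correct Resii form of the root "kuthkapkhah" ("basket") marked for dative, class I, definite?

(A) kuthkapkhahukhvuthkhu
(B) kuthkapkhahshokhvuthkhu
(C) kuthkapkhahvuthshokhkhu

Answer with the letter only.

B

Attach noun class class I -shokh → kuthkapkhahshokh.
Attach definiteness definite -vuth → kuthkapkhahshokhvuth.
Attach case dative -khu → kuthkapkhahshokhvuthkhu.
Vowel harmony: no change.
Vowel deletion: no change.
So the correct form is kuthkapkhahshokhvuthkhu, option (B).
(A) kuthkapkhahukhvuthkhu is wrong: it uses class II instead of class I for noun class.
(C) kuthkapkhahvuthshokhkhu is wrong: it has the affixes in the wrong order.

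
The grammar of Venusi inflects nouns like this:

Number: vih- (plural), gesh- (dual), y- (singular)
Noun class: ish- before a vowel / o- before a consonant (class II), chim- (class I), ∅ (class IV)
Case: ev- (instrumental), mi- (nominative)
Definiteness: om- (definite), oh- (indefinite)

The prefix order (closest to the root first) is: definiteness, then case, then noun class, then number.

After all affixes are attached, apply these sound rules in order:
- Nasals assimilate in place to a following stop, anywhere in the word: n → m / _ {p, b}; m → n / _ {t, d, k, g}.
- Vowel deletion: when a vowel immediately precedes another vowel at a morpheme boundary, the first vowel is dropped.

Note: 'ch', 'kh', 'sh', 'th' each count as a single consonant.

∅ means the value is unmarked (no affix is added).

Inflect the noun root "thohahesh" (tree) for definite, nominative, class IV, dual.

geshmomthohahesh

Attach definiteness definite om- → omthohahesh.
Attach case nominative mi- → miomthohahesh.
noun class = class IV: zero marking, form stays miomthohahesh.
Attach number dual gesh- → geshmiomthohahesh.
Nasal assimilation: no change.
Apply vowel deletion: geshmiomthohahesh → geshmomthohahesh.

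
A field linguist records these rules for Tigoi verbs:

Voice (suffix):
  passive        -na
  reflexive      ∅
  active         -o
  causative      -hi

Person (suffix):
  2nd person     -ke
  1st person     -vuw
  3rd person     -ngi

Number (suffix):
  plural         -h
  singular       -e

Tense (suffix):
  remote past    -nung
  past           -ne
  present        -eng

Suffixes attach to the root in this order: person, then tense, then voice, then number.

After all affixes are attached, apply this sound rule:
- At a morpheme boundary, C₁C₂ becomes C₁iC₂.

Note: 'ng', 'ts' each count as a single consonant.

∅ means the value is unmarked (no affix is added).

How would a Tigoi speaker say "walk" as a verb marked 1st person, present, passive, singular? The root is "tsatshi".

tsatshivuwenginae

Attach person 1st person -vuw → tsatshivuw.
Attach tense present -eng → tsatshivuweng.
Attach voice passive -na → tsatshivuwengna.
Attach number singular -e → tsatshivuwengnae.
Apply epenthesis: tsatshivuwengnae → tsatshivuwenginae.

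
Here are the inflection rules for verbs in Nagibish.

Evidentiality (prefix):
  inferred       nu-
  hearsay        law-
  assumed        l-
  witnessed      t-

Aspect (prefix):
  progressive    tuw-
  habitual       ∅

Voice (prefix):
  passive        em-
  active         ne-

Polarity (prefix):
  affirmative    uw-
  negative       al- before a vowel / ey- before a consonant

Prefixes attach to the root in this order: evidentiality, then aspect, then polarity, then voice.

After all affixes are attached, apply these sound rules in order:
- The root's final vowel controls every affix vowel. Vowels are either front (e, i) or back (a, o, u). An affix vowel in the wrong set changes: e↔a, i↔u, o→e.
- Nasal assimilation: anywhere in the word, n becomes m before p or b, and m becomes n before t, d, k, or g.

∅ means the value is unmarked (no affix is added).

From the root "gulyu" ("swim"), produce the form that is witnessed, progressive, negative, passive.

amaytuwtgulyu

Attach evidentiality witnessed t- → tgulyu.
Attach aspect progressive tuw- → tuwtgulyu.
Attach polarity negative ey- (before consonant 't') → eytuwtgulyu.
Attach voice passive em- → emeytuwtgulyu.
Apply vowel harmony: emeytuwtgulyu → amaytuwtgulyu.
Nasal assimilation: no change.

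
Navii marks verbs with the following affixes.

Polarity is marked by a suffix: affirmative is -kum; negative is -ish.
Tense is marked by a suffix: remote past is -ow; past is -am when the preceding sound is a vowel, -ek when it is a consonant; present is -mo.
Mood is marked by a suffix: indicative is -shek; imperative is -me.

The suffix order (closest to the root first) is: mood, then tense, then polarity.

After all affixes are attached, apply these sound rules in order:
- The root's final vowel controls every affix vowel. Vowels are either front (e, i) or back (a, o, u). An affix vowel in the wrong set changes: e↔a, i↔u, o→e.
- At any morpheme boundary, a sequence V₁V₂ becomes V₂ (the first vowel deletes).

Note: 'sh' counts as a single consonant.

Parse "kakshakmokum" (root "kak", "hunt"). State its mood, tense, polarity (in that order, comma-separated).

indicative, present, affirmative

Segment: kak-shek-mo-kum.
mood: -shek → indicative.
tense: -mo → present.
polarity: -kum → affirmative.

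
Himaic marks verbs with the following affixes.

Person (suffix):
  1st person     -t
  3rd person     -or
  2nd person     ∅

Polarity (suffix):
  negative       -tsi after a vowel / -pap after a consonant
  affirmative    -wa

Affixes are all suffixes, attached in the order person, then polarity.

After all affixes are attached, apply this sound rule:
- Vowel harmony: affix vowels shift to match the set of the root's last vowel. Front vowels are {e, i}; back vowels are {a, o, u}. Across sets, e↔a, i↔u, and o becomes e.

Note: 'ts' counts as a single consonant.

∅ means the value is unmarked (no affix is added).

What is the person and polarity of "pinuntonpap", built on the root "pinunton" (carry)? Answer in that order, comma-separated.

Segment: pinunton-pap.
person: ∅ → 2nd person.
polarity: -tsi/pap → negative.

2nd person, negative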